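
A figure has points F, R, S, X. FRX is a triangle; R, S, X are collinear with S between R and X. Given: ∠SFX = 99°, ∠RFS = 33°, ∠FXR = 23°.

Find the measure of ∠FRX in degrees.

∠FRX = 25°

1. ∠FXS = 23°  [S on ray XR]
2. ∠FSX = 58°  [△FSX]
3. ∠FSR = 122°  [linear pair at S on RX]
4. ∠FRS = 25°  [△FRS]
5. ∠FRX = 25°  [S on ray RX]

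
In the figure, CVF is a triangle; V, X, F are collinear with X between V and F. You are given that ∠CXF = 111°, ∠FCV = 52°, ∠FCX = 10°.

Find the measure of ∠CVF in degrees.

1. ∠CFX = 59°  [△CXF]
2. ∠CFV = 59°  [X on ray FV]
3. ∠CVF = 69°  [△CVF]

∠CVF = 69°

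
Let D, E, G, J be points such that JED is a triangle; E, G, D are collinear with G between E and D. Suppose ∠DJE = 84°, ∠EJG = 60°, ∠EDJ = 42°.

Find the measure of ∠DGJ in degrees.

∠DGJ = 114°

1. ∠DEJ = 54°  [△JED]
2. ∠GEJ = 54°  [G on ray ED]
3. ∠EGJ = 66°  [△JEG]
4. ∠DGJ = 114°  [linear pair at G on ED]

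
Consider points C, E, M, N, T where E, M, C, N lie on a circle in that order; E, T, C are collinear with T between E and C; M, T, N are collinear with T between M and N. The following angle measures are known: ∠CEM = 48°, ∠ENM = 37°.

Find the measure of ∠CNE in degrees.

1. ∠ECM = 37°  [same arc EM]
2. ∠CME = 95°  [△EMC]
3. ∠CNE = 85°  [cyclic EMCN, opposite ∠M+∠N]

∠CNE = 85°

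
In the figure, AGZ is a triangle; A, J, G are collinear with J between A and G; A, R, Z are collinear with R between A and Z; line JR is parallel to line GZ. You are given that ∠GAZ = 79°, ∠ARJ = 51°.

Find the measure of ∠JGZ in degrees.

1. ∠JAR = 79°  [J on AG, R on AZ]
2. ∠AJR = 50°  [△AJR]
3. ∠GJR = 130°  [linear pair at J on AG]
4. ∠JGZ = 50°  [JR∥GZ, co-interior at G–J]

∠JGZ = 50°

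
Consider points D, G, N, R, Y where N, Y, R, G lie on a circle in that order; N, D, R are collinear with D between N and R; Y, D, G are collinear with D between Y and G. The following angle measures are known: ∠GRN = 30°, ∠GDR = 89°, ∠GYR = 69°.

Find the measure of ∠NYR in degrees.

1. ∠GNR = 69°  [same arc RG]
2. ∠NGR = 81°  [△NRG]
3. ∠NYR = 99°  [cyclic NYRG, opposite ∠Y+∠G]

∠NYR = 99°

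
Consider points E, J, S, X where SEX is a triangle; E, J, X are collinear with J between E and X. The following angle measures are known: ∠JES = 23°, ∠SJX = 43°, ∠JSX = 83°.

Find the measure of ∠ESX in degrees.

1. ∠SEX = 23°  [J on ray EX]
2. ∠JXS = 54°  [△SJX]
3. ∠EXS = 54°  [J on ray XE]
4. ∠ESX = 103°  [△SEX]

∠ESX = 103°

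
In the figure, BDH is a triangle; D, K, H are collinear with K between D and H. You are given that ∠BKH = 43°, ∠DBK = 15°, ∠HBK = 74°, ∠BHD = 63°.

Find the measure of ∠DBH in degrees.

1. ∠BKD = 137°  [linear pair at K on DH]
2. ∠BDK = 28°  [△BDK]
3. ∠BDH = 28°  [K on ray DH]
4. ∠DBH = 89°  [△BDH]

∠DBH = 89°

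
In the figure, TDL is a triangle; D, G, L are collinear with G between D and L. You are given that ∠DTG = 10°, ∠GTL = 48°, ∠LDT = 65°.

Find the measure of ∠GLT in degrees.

1. ∠GDT = 65°  [G on ray DL]
2. ∠DGT = 105°  [△TDG]
3. ∠LGT = 75°  [linear pair at G on DL]
4. ∠GLT = 57°  [△TGL]

∠GLT = 57°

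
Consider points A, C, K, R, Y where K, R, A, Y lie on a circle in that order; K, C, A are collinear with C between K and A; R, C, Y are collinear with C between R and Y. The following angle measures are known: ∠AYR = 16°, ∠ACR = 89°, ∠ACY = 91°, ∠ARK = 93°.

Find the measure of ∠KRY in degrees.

∠KRY = 73°

1. ∠AKR = 16°  [same arc RA]
2. ∠KCR = 91°  [linear pair at C on KA]
3. ∠KRY = 73°  [△KCR]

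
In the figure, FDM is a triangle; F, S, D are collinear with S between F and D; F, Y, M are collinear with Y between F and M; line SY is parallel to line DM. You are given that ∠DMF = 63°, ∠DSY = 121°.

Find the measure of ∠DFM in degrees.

∠DFM = 58°

1. ∠FYS = 63°  [SY∥DM, corresponding at Y]
2. ∠FSY = 59°  [linear pair at S on FD]
3. ∠SFY = 58°  [△FSY]
4. ∠DFM = 58°  [S on FD, Y on FM]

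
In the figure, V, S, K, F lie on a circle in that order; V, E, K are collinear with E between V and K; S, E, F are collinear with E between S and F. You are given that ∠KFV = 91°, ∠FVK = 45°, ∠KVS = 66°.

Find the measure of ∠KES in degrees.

∠KES = 110°

1. ∠KSV = 89°  [cyclic VSKF, opposite ∠S+∠F]
2. ∠FSK = 45°  [same arc KF]
3. ∠SKV = 25°  [△VSK]
4. ∠KES = 110°  [△SEK]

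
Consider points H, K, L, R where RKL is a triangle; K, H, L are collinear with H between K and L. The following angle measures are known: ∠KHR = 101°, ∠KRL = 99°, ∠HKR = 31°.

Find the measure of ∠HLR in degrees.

1. ∠LKR = 31°  [H on ray KL]
2. ∠KLR = 50°  [△RKL]
3. ∠HLR = 50°  [H on ray LK]

∠HLR = 50°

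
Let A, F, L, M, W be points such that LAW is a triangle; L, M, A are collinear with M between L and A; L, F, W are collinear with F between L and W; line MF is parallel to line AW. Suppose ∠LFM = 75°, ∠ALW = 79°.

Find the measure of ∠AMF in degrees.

∠AMF = 154°

1. ∠AWL = 75°  [MF∥AW, corresponding at F]
2. ∠LAW = 26°  [△LAW]
3. ∠FML = 26°  [MF∥AW, corresponding at M]
4. ∠AMF = 154°  [linear pair at M on LA]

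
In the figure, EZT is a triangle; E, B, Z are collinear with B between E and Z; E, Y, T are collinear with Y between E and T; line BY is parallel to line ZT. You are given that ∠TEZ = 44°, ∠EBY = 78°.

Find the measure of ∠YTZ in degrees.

1. ∠BEY = 44°  [B on EZ, Y on ET]
2. ∠BYE = 58°  [△EBY]
3. ∠BYT = 122°  [linear pair at Y on ET]
4. ∠YTZ = 58°  [BY∥ZT, co-interior at T–Y]

∠YTZ = 58°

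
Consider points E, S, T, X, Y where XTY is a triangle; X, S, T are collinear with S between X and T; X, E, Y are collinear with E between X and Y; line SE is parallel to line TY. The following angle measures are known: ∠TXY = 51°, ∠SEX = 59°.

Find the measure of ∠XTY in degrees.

1. ∠EXS = 51°  [S on XT, E on XY]
2. ∠ESX = 70°  [△XSE]
3. ∠XTY = 70°  [SE∥TY, corresponding at S]

∠XTY = 70°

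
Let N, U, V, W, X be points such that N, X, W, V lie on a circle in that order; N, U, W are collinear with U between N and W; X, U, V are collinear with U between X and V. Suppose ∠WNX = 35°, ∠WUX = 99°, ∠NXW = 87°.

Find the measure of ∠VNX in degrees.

∠VNX = 58°

1. ∠WVX = 35°  [same arc XW]
2. ∠NWX = 58°  [△NXW]
3. ∠VXW = 23°  [△XUW]
4. ∠VWX = 122°  [△XWV]
5. ∠VNX = 58°  [cyclic NXWV, opposite ∠N+∠W]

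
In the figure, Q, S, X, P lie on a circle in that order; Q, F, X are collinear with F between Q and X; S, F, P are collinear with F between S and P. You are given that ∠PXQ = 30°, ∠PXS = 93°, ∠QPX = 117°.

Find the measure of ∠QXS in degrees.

1. ∠PSQ = 30°  [same arc QP]
2. ∠PQS = 87°  [cyclic QSXP, opposite ∠Q+∠X]
3. ∠QPS = 63°  [△QSP]
4. ∠QXS = 63°  [same arc QS]

∠QXS = 63°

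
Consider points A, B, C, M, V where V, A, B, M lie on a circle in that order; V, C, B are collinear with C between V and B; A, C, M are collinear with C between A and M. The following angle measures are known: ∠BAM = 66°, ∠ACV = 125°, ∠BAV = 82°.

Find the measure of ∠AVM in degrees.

1. ∠BVM = 66°  [same arc BM]
2. ∠BCM = 125°  [vertical angles at C]
3. ∠BMV = 98°  [cyclic VABM, opposite ∠A+∠M]
4. ∠MBV = 16°  [△VBM]
5. ∠MCV = 55°  [linear pair at C on VB]
6. ∠MAV = 16°  [same arc VM]
7. ∠AMV = 59°  [△VCM]
8. ∠AVM = 105°  [△VAM]

∠AVM = 105°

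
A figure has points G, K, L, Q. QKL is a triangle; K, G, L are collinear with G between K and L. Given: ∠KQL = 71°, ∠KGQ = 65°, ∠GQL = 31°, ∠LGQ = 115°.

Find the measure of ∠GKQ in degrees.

∠GKQ = 75°

1. ∠GLQ = 34°  [△QGL]
2. ∠KLQ = 34°  [G on ray LK]
3. ∠LKQ = 75°  [△QKL]
4. ∠GKQ = 75°  [G on ray KL]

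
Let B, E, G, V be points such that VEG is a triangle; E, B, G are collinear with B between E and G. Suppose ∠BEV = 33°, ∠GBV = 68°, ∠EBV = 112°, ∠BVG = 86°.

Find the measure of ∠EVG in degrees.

1. ∠GEV = 33°  [B on ray EG]
2. ∠BGV = 26°  [△VBG]
3. ∠EGV = 26°  [B on ray GE]
4. ∠EVG = 121°  [△VEG]

∠EVG = 121°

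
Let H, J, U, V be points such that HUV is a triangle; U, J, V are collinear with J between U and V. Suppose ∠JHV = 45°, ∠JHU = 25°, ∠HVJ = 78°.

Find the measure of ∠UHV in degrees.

∠UHV = 70°

1. ∠HJV = 57°  [△HJV]
2. ∠HVU = 78°  [J on ray VU]
3. ∠HJU = 123°  [linear pair at J on UV]
4. ∠HUJ = 32°  [△HUJ]
5. ∠HUV = 32°  [J on ray UV]
6. ∠UHV = 70°  [△HUV]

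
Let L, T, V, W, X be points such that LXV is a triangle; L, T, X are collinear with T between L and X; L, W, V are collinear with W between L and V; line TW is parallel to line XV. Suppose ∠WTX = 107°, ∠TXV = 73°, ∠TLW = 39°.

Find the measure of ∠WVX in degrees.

1. ∠LXV = 73°  [T on ray XL]
2. ∠VLX = 39°  [T on LX, W on LV]
3. ∠LVX = 68°  [△LXV]
4. ∠WVX = 68°  [W on ray VL]

∠WVX = 68°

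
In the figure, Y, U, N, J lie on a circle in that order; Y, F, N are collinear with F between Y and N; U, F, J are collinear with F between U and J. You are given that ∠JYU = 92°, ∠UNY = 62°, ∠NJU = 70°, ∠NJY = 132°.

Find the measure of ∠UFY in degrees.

1. ∠UJY = 62°  [same arc YU]
2. ∠NYU = 70°  [same arc UN]
3. ∠JUY = 26°  [△YUJ]
4. ∠UFY = 84°  [△YFU]

∠UFY = 84°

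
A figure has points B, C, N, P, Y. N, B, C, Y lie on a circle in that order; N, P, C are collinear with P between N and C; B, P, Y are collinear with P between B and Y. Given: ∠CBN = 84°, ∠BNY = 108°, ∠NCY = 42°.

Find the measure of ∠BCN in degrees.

1. ∠NBY = 42°  [same arc NY]
2. ∠BYN = 30°  [△NBY]
3. ∠BCN = 30°  [same arc NB]

∠BCN = 30°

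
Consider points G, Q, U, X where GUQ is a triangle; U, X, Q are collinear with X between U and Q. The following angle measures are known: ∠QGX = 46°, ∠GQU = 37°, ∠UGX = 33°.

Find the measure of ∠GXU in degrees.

1. ∠GQX = 37°  [X on ray QU]
2. ∠GXQ = 97°  [△GXQ]
3. ∠GXU = 83°  [linear pair at X on UQ]

∠GXU = 83°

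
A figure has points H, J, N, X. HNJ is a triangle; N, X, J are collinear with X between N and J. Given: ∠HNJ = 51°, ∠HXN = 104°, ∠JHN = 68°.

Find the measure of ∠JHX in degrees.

1. ∠HJN = 61°  [△HNJ]
2. ∠HXJ = 76°  [linear pair at X on NJ]
3. ∠HJX = 61°  [X on ray JN]
4. ∠JHX = 43°  [△HXJ]

∠JHX = 43°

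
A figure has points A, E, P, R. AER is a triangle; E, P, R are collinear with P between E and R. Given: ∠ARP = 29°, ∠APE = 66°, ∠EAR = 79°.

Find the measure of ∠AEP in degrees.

∠AEP = 72°

1. ∠ARE = 29°  [P on ray RE]
2. ∠AER = 72°  [△AER]
3. ∠AEP = 72°  [P on ray ER]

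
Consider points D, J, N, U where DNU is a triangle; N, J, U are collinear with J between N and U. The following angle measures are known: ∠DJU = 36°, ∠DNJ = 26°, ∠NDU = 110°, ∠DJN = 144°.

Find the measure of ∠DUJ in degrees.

∠DUJ = 44°

1. ∠DNU = 26°  [J on ray NU]
2. ∠DUN = 44°  [△DNU]
3. ∠DUJ = 44°  [J on ray UN]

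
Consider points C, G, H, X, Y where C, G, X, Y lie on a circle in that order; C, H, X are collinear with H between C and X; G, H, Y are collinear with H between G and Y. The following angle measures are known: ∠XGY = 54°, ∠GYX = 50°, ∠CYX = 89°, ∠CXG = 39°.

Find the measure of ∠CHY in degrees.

∠CHY = 87°

1. ∠XCY = 54°  [same arc XY]
2. ∠CYG = 39°  [same arc CG]
3. ∠CHY = 87°  [△CHY]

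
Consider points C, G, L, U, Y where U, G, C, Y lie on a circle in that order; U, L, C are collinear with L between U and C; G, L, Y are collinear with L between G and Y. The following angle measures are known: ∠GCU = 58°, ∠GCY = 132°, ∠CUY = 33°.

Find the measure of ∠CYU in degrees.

∠CYU = 73°

1. ∠GYU = 58°  [same arc UG]
2. ∠GUY = 48°  [cyclic UGCY, opposite ∠U+∠C]
3. ∠UGY = 74°  [△UGY]
4. ∠UCY = 74°  [same arc UY]
5. ∠CYU = 73°  [△UCY]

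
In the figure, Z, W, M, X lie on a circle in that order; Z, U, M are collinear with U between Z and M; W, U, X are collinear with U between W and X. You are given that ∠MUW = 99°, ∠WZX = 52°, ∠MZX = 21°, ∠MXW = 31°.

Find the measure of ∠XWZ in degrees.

∠XWZ = 68°

1. ∠WUZ = 81°  [linear pair at U on ZM]
2. ∠MZW = 31°  [same arc WM]
3. ∠XWZ = 68°  [△ZUW]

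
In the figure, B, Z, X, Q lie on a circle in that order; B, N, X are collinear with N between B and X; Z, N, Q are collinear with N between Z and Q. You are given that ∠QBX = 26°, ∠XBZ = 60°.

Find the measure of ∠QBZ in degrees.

1. ∠QZX = 26°  [same arc XQ]
2. ∠XQZ = 60°  [same arc ZX]
3. ∠QXZ = 94°  [△ZXQ]
4. ∠QBZ = 86°  [cyclic BZXQ, opposite ∠B+∠X]

∠QBZ = 86°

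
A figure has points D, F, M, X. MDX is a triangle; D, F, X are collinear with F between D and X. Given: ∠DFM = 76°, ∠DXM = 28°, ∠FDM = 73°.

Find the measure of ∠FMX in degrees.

1. ∠MFX = 104°  [linear pair at F on DX]
2. ∠FXM = 28°  [F on ray XD]
3. ∠FMX = 48°  [△MFX]

∠FMX = 48°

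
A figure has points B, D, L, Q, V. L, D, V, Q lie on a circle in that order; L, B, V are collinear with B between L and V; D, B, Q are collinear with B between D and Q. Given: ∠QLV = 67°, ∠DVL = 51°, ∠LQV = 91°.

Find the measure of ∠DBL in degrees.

∠DBL = 118°

1. ∠QDV = 67°  [same arc VQ]
2. ∠DBV = 62°  [△DBV]
3. ∠DBL = 118°  [linear pair at B on LV]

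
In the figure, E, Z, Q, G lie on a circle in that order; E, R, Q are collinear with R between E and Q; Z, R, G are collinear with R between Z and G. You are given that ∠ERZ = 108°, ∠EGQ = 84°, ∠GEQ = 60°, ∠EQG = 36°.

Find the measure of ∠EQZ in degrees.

∠EQZ = 48°

1. ∠QRZ = 72°  [linear pair at R on EQ]
2. ∠GZQ = 60°  [same arc QG]
3. ∠EQZ = 48°  [△ZRQ]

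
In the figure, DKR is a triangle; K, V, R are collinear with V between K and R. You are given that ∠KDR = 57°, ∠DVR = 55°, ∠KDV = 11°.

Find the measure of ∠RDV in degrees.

1. ∠DVK = 125°  [linear pair at V on KR]
2. ∠DKV = 44°  [△DKV]
3. ∠DKR = 44°  [V on ray KR]
4. ∠DRK = 79°  [△DKR]
5. ∠DRV = 79°  [V on ray RK]
6. ∠RDV = 46°  [△DVR]

∠RDV = 46°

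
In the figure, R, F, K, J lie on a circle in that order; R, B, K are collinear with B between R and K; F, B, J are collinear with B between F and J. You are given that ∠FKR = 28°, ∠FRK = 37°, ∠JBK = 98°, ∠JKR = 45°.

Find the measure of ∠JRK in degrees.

∠JRK = 70°

1. ∠FJR = 28°  [same arc RF]
2. ∠JBR = 82°  [linear pair at B on RK]
3. ∠JRK = 70°  [△RBJ]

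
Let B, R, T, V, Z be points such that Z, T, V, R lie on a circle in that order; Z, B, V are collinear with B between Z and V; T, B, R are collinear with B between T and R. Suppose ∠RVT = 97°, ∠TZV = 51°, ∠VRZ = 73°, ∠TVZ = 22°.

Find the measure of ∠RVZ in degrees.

1. ∠RZT = 83°  [cyclic ZTVR, opposite ∠Z+∠V]
2. ∠TRZ = 22°  [same arc ZT]
3. ∠RTZ = 75°  [△ZTR]
4. ∠RVZ = 75°  [same arc ZR]

∠RVZ = 75°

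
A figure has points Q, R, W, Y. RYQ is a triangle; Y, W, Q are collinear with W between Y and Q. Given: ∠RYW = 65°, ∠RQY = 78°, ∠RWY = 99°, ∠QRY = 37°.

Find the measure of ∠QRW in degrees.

1. ∠RQW = 78°  [W on ray QY]
2. ∠QWR = 81°  [linear pair at W on YQ]
3. ∠QRW = 21°  [△RWQ]

∠QRW = 21°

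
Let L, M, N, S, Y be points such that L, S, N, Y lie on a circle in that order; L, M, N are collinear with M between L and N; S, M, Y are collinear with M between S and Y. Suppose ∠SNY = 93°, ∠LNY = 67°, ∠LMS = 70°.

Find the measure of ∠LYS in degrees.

∠LYS = 26°

1. ∠SLY = 87°  [cyclic LSNY, opposite ∠L+∠N]
2. ∠LSY = 67°  [same arc LY]
3. ∠LYS = 26°  [△LSY]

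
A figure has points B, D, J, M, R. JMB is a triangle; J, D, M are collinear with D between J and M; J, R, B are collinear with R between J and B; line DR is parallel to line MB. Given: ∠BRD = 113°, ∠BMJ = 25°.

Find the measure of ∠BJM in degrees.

∠BJM = 88°

1. ∠DRJ = 67°  [linear pair at R on JB]
2. ∠JDR = 25°  [DR∥MB, corresponding at D]
3. ∠DJR = 88°  [△JDR]
4. ∠BJM = 88°  [D on JM, R on JB]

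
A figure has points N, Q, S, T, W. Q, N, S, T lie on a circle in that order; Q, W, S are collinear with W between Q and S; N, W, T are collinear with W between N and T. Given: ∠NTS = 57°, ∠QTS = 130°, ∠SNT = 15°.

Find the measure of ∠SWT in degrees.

1. ∠SQT = 15°  [same arc ST]
2. ∠QST = 35°  [△QST]
3. ∠SWT = 88°  [△SWT]

∠SWT = 88°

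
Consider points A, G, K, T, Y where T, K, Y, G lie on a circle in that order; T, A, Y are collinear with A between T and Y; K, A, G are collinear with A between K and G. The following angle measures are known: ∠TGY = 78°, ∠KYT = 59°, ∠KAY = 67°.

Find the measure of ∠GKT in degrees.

1. ∠TKY = 102°  [cyclic TKYG, opposite ∠K+∠G]
2. ∠KTY = 19°  [△TKY]
3. ∠KAT = 113°  [linear pair at A on TY]
4. ∠GKT = 48°  [△TAK]

∠GKT = 48°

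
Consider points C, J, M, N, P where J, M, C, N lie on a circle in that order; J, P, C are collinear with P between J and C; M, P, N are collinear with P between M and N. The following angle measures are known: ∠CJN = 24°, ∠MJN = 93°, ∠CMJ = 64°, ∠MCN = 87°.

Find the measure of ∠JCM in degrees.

∠JCM = 47°

1. ∠CMN = 24°  [same arc CN]
2. ∠CNM = 69°  [△MCN]
3. ∠CJM = 69°  [same arc MC]
4. ∠JCM = 47°  [△JMC]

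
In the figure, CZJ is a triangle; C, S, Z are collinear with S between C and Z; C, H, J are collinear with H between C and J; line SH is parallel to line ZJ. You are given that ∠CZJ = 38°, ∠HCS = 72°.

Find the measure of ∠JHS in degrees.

1. ∠CSH = 38°  [SH∥ZJ, corresponding at S]
2. ∠CHS = 70°  [△CSH]
3. ∠JHS = 110°  [linear pair at H on CJ]

∠JHS = 110°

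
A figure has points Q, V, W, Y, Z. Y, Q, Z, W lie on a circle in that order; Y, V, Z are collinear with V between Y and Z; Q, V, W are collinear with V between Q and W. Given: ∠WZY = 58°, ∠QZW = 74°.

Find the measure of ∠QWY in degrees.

1. ∠WQY = 58°  [same arc YW]
2. ∠QYW = 106°  [cyclic YQZW, opposite ∠Y+∠Z]
3. ∠QWY = 16°  [△YQW]

∠QWY = 16°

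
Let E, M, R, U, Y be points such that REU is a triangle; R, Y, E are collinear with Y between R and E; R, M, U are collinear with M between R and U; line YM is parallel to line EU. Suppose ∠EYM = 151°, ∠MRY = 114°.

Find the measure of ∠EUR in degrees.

∠EUR = 37°

1. ∠MYR = 29°  [linear pair at Y on RE]
2. ∠RMY = 37°  [△RYM]
3. ∠EUR = 37°  [YM∥EU, corresponding at M]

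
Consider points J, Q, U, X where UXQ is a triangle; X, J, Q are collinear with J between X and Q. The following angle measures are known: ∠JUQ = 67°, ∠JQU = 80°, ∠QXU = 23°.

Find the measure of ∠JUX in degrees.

1. ∠QJU = 33°  [△UJQ]
2. ∠JXU = 23°  [J on ray XQ]
3. ∠UJX = 147°  [linear pair at J on XQ]
4. ∠JUX = 10°  [△UXJ]

∠JUX = 10°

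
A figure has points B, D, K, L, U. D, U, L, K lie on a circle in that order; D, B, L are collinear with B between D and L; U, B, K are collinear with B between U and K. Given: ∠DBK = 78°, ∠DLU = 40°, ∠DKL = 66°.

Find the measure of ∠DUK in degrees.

∠DUK = 52°

1. ∠LBU = 78°  [vertical angles at B]
2. ∠DUL = 114°  [cyclic DULK, opposite ∠U+∠K]
3. ∠DBU = 102°  [linear pair at B on DL]
4. ∠LDU = 26°  [△DUL]
5. ∠DUK = 52°  [△DBU]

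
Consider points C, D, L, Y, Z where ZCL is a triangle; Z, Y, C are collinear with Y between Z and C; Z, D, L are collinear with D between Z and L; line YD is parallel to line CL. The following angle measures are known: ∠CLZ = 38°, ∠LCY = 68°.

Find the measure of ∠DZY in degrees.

1. ∠LCZ = 68°  [Y on ray CZ]
2. ∠CZL = 74°  [△ZCL]
3. ∠DZY = 74°  [Y on ZC, D on ZL]

∠DZY = 74°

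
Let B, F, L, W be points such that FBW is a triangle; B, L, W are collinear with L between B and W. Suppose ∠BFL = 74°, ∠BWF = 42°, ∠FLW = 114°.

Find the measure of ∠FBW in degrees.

1. ∠BLF = 66°  [linear pair at L on BW]
2. ∠FBL = 40°  [△FBL]
3. ∠FBW = 40°  [L on ray BW]

∠FBW = 40°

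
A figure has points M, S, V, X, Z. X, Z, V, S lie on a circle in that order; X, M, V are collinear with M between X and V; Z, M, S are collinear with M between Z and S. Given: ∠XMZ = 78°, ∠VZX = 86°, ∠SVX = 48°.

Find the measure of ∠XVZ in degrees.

1. ∠SZX = 48°  [same arc XS]
2. ∠VXZ = 54°  [△XMZ]
3. ∠XVZ = 40°  [△XZV]

∠XVZ = 40°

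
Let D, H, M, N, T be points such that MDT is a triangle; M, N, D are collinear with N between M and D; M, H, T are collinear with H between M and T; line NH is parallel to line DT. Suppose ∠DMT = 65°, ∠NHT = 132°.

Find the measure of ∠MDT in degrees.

∠MDT = 67°

1. ∠HMN = 65°  [N on MD, H on MT]
2. ∠MHN = 48°  [linear pair at H on MT]
3. ∠HNM = 67°  [△MNH]
4. ∠MDT = 67°  [NH∥DT, corresponding at N]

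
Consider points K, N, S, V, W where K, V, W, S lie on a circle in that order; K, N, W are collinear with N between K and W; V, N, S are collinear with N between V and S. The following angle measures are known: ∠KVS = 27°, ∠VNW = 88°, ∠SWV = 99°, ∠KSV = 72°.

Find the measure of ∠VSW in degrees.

1. ∠KWS = 27°  [same arc KS]
2. ∠KNS = 88°  [vertical angles at N]
3. ∠SNW = 92°  [linear pair at N on KW]
4. ∠VSW = 61°  [△WNS]

∠VSW = 61°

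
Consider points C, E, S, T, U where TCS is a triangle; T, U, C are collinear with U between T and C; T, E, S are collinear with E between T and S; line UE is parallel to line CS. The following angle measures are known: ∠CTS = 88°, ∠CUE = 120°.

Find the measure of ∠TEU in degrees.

∠TEU = 32°

1. ∠ETU = 88°  [U on TC, E on TS]
2. ∠EUT = 60°  [linear pair at U on TC]
3. ∠TEU = 32°  [△TUE]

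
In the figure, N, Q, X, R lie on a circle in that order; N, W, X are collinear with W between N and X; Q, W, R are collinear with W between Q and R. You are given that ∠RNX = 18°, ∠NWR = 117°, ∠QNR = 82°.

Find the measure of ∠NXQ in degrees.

∠NXQ = 45°

1. ∠RQX = 18°  [same arc XR]
2. ∠QWX = 117°  [vertical angles at W]
3. ∠NXQ = 45°  [△QWX]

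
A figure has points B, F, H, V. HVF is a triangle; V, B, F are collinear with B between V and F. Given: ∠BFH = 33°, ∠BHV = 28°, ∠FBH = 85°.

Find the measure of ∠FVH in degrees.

1. ∠HBV = 95°  [linear pair at B on VF]
2. ∠BVH = 57°  [△HVB]
3. ∠FVH = 57°  [B on ray VF]

∠FVH = 57°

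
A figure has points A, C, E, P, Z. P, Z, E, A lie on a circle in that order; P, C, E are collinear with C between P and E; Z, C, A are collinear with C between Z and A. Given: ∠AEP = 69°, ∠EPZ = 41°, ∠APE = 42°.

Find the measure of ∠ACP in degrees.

1. ∠EAZ = 41°  [same arc ZE]
2. ∠ACE = 70°  [△ECA]
3. ∠ACP = 110°  [linear pair at C on PE]

∠ACP = 110°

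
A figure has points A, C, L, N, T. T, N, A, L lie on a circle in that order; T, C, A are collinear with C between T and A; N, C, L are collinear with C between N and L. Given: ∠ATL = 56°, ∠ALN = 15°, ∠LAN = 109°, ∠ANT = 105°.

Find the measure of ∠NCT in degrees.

∠NCT = 116°

1. ∠ANL = 56°  [same arc AL]
2. ∠ATN = 15°  [same arc NA]
3. ∠NAT = 60°  [△TNA]
4. ∠ACN = 64°  [△NCA]
5. ∠NCT = 116°  [linear pair at C on TA]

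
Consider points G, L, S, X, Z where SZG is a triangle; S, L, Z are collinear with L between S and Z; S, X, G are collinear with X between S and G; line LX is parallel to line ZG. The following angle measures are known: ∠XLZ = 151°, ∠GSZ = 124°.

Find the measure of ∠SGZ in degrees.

∠SGZ = 27°

1. ∠SLX = 29°  [linear pair at L on SZ]
2. ∠LSX = 124°  [L on SZ, X on SG]
3. ∠LXS = 27°  [△SLX]
4. ∠SGZ = 27°  [LX∥ZG, corresponding at X]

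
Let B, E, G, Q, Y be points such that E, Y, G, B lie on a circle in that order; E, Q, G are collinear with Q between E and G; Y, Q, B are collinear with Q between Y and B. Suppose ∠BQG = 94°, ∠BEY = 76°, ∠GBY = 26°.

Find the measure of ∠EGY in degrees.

∠EGY = 44°

1. ∠EQY = 94°  [vertical angles at Q]
2. ∠BGY = 104°  [cyclic EYGB, opposite ∠E+∠G]
3. ∠BYG = 50°  [△YGB]
4. ∠GQY = 86°  [linear pair at Q on EG]
5. ∠EGY = 44°  [△YQG]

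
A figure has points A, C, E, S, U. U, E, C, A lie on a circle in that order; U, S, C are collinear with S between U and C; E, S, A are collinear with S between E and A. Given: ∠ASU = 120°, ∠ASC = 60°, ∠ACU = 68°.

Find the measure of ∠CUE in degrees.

∠CUE = 52°

1. ∠ESU = 60°  [vertical angles at S]
2. ∠AEU = 68°  [same arc UA]
3. ∠CUE = 52°  [△USE]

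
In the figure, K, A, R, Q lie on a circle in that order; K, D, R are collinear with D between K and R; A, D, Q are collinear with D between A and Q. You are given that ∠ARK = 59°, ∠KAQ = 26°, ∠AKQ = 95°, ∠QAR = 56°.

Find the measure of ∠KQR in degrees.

∠KQR = 98°

1. ∠KRQ = 26°  [same arc KQ]
2. ∠QKR = 56°  [same arc RQ]
3. ∠KQR = 98°  [△KRQ]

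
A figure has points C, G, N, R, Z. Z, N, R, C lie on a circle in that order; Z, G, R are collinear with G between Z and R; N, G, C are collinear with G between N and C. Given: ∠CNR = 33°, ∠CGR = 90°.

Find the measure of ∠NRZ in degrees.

1. ∠CZR = 33°  [same arc RC]
2. ∠CGZ = 90°  [linear pair at G on ZR]
3. ∠NCZ = 57°  [△ZGC]
4. ∠NRZ = 57°  [same arc ZN]

∠NRZ = 57°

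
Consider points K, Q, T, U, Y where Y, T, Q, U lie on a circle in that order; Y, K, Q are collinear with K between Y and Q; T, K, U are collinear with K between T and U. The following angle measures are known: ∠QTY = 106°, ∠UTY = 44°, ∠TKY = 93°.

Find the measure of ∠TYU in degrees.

1. ∠QUY = 74°  [cyclic YTQU, opposite ∠T+∠U]
2. ∠UQY = 44°  [same arc YU]
3. ∠QKU = 93°  [vertical angles at K]
4. ∠QYU = 62°  [△YQU]
5. ∠UKY = 87°  [linear pair at K on YQ]
6. ∠TUY = 31°  [△YKU]
7. ∠TYU = 105°  [△YTU]

∠TYU = 105°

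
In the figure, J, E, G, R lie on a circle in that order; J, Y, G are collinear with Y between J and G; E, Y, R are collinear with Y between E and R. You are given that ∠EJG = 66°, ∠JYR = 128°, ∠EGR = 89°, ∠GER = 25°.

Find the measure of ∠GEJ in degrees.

1. ∠EYG = 128°  [vertical angles at Y]
2. ∠EGJ = 27°  [△EYG]
3. ∠GEJ = 87°  [△JEG]

∠GEJ = 87°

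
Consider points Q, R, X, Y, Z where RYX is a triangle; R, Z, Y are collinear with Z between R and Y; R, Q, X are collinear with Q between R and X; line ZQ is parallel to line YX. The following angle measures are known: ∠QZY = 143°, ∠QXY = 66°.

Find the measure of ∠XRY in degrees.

1. ∠QZR = 37°  [linear pair at Z on RY]
2. ∠RXY = 66°  [Q on ray XR]
3. ∠RYX = 37°  [ZQ∥YX, corresponding at Z]
4. ∠XRY = 77°  [△RYX]

∠XRY = 77°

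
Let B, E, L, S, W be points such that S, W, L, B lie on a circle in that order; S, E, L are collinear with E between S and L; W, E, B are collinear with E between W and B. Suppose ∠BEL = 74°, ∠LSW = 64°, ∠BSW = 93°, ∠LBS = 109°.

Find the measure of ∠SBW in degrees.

1. ∠SEW = 74°  [vertical angles at E]
2. ∠BWS = 42°  [△SEW]
3. ∠SBW = 45°  [△SWB]

∠SBW = 45°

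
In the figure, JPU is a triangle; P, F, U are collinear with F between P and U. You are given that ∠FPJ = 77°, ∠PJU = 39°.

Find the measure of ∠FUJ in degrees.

1. ∠JPU = 77°  [F on ray PU]
2. ∠JUP = 64°  [△JPU]
3. ∠FUJ = 64°  [F on ray UP]

∠FUJ = 64°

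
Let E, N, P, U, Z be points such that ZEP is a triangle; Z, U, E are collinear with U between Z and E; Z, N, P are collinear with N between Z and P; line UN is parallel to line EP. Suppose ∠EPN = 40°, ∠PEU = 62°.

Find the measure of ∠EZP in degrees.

1. ∠EPZ = 40°  [N on ray PZ]
2. ∠PEZ = 62°  [U on ray EZ]
3. ∠EZP = 78°  [△ZEP]

∠EZP = 78°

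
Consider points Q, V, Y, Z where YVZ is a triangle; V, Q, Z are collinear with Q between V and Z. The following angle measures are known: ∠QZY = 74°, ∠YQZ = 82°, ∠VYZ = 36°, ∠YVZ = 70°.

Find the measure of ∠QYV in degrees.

1. ∠VQY = 98°  [linear pair at Q on VZ]
2. ∠QVY = 70°  [Q on ray VZ]
3. ∠QYV = 12°  [△YVQ]

∠QYV = 12°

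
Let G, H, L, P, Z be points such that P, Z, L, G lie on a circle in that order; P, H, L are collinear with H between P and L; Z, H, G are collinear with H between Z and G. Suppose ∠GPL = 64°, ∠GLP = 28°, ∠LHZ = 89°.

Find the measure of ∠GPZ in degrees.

1. ∠GZP = 28°  [same arc PG]
2. ∠GHP = 89°  [vertical angles at H]
3. ∠PGZ = 27°  [△PHG]
4. ∠GPZ = 125°  [△PZG]

∠GPZ = 125°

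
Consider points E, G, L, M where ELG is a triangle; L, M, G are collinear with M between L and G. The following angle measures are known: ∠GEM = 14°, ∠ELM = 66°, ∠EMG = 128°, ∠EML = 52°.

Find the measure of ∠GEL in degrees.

1. ∠EGM = 38°  [△EMG]
2. ∠ELG = 66°  [M on ray LG]
3. ∠EGL = 38°  [M on ray GL]
4. ∠GEL = 76°  [△ELG]

∠GEL = 76°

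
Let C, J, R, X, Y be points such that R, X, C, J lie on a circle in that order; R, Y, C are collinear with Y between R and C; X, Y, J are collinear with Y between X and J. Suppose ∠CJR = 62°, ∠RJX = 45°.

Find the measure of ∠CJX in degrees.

∠CJX = 17°

1. ∠CXR = 118°  [cyclic RXCJ, opposite ∠X+∠J]
2. ∠RCX = 45°  [same arc RX]
3. ∠CRX = 17°  [△RXC]
4. ∠CJX = 17°  [same arc XC]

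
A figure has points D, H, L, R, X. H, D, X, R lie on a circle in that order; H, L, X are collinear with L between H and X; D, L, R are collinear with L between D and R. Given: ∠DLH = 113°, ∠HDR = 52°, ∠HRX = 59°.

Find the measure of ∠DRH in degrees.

1. ∠RLX = 113°  [vertical angles at L]
2. ∠HXR = 52°  [same arc HR]
3. ∠RHX = 69°  [△HXR]
4. ∠HLR = 67°  [linear pair at L on HX]
5. ∠DRH = 44°  [△HLR]

∠DRH = 44°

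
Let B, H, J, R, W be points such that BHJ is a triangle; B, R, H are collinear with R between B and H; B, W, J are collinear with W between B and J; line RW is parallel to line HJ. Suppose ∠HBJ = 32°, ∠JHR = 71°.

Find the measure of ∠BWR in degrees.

∠BWR = 77°

1. ∠BHJ = 71°  [R on ray HB]
2. ∠BJH = 77°  [△BHJ]
3. ∠BWR = 77°  [RW∥HJ, corresponding at W]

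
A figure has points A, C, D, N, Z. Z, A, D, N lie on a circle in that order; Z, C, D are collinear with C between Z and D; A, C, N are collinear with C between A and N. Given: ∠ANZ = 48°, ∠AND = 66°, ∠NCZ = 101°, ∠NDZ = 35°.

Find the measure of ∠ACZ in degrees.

1. ∠AZD = 66°  [same arc AD]
2. ∠NAZ = 35°  [same arc ZN]
3. ∠ACZ = 79°  [△ZCA]

∠ACZ = 79°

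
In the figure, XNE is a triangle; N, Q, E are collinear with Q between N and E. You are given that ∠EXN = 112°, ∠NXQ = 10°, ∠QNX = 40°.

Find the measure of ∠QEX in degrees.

∠QEX = 28°

1. ∠ENX = 40°  [Q on ray NE]
2. ∠NEX = 28°  [△XNE]
3. ∠QEX = 28°  [Q on ray EN]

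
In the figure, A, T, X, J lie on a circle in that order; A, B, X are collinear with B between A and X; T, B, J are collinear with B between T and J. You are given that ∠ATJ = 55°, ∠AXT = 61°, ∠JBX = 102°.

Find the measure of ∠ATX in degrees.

1. ∠ABT = 102°  [vertical angles at B]
2. ∠TAX = 23°  [△ABT]
3. ∠ATX = 96°  [△ATX]

∠ATX = 96°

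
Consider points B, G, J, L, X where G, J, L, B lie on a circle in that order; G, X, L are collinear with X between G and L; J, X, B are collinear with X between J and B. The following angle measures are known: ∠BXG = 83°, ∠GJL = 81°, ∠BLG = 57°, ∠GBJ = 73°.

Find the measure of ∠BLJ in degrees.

∠BLJ = 130°

1. ∠JXL = 83°  [vertical angles at X]
2. ∠BXL = 97°  [linear pair at X on GL]
3. ∠JBL = 26°  [△LXB]
4. ∠GLJ = 73°  [same arc GJ]
5. ∠BJL = 24°  [△JXL]
6. ∠BLJ = 130°  [△JLB]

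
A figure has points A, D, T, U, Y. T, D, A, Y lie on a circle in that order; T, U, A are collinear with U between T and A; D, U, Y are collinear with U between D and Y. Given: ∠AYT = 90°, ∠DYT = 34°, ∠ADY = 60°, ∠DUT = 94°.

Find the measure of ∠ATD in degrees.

∠ATD = 56°

1. ∠ADT = 90°  [cyclic TDAY, opposite ∠D+∠Y]
2. ∠DAT = 34°  [same arc TD]
3. ∠ATD = 56°  [△TDA]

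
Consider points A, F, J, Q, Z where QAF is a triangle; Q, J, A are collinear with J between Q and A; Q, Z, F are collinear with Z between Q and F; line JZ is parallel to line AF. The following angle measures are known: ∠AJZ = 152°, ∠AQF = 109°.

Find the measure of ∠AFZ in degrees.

1. ∠QJZ = 28°  [linear pair at J on QA]
2. ∠JQZ = 109°  [J on QA, Z on QF]
3. ∠JZQ = 43°  [△QJZ]
4. ∠FZJ = 137°  [linear pair at Z on QF]
5. ∠AFZ = 43°  [JZ∥AF, co-interior at F–Z]

∠AFZ = 43°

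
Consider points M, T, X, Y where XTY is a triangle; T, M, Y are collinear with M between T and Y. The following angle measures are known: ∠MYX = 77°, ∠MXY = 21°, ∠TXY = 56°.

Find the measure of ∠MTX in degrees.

1. ∠TYX = 77°  [M on ray YT]
2. ∠XTY = 47°  [△XTY]
3. ∠MTX = 47°  [M on ray TY]

∠MTX = 47°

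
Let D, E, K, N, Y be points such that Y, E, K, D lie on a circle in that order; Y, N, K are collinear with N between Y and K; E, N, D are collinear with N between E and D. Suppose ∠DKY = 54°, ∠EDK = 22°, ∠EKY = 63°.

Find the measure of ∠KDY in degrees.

∠KDY = 85°

1. ∠EYK = 22°  [same arc EK]
2. ∠KEY = 95°  [△YEK]
3. ∠KDY = 85°  [cyclic YEKD, opposite ∠E+∠D]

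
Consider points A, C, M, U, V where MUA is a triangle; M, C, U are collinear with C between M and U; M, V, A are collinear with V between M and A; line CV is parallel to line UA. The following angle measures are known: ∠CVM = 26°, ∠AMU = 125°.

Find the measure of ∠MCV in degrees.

∠MCV = 29°

1. ∠MAU = 26°  [CV∥UA, corresponding at V]
2. ∠AUM = 29°  [△MUA]
3. ∠MCV = 29°  [CV∥UA, corresponding at C]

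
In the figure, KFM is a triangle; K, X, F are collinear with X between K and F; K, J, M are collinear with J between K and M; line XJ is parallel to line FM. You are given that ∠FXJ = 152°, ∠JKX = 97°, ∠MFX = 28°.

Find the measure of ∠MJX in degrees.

1. ∠JXK = 28°  [linear pair at X on KF]
2. ∠KJX = 55°  [△KXJ]
3. ∠MJX = 125°  [linear pair at J on KM]

∠MJX = 125°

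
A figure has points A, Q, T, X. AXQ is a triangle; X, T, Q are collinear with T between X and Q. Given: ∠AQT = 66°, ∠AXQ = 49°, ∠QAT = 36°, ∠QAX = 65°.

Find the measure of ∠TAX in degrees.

1. ∠ATQ = 78°  [△ATQ]
2. ∠AXT = 49°  [T on ray XQ]
3. ∠ATX = 102°  [linear pair at T on XQ]
4. ∠TAX = 29°  [△AXT]

∠TAX = 29°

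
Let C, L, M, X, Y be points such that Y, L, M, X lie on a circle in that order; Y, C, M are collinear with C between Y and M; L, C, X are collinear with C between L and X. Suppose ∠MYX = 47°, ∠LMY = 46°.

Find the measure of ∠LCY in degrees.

∠LCY = 93°

1. ∠MLX = 47°  [same arc MX]
2. ∠LCM = 87°  [△LCM]
3. ∠LCY = 93°  [linear pair at C on YM]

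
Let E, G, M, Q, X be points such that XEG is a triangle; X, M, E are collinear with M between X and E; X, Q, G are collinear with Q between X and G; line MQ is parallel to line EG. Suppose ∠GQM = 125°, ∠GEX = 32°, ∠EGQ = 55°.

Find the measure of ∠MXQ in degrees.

1. ∠MQX = 55°  [linear pair at Q on XG]
2. ∠QMX = 32°  [MQ∥EG, corresponding at M]
3. ∠MXQ = 93°  [△XMQ]

∠MXQ = 93°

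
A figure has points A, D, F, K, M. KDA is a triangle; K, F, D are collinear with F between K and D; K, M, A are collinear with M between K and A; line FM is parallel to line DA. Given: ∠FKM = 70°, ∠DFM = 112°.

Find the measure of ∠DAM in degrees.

∠DAM = 42°

1. ∠KFM = 68°  [linear pair at F on KD]
2. ∠FMK = 42°  [△KFM]
3. ∠AMF = 138°  [linear pair at M on KA]
4. ∠DAM = 42°  [FM∥DA, co-interior at A–M]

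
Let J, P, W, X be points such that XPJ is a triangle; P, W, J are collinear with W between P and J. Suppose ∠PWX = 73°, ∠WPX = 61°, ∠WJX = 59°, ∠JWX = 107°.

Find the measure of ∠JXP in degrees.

∠JXP = 60°

1. ∠JPX = 61°  [W on ray PJ]
2. ∠PJX = 59°  [W on ray JP]
3. ∠JXP = 60°  [△XPJ]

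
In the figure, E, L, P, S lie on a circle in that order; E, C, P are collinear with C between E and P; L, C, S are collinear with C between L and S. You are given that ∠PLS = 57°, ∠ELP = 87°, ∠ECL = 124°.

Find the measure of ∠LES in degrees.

1. ∠PES = 57°  [same arc PS]
2. ∠ESP = 93°  [cyclic ELPS, opposite ∠L+∠S]
3. ∠PCS = 124°  [vertical angles at C]
4. ∠EPS = 30°  [△EPS]
5. ∠ECS = 56°  [linear pair at C on EP]
6. ∠ELS = 30°  [same arc ES]
7. ∠ESL = 67°  [△ECS]
8. ∠LES = 83°  [△ELS]

∠LES = 83°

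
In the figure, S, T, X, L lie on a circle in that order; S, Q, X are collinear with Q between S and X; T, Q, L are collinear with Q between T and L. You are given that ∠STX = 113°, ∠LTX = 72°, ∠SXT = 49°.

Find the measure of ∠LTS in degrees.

∠LTS = 41°

1. ∠SLX = 67°  [cyclic STXL, opposite ∠T+∠L]
2. ∠LSX = 72°  [same arc XL]
3. ∠LXS = 41°  [△SXL]
4. ∠LTS = 41°  [same arc SL]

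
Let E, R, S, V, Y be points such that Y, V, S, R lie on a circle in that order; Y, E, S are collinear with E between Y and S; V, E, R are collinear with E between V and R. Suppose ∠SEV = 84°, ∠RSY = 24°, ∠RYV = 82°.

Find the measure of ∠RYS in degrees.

1. ∠REY = 84°  [vertical angles at E]
2. ∠RVY = 24°  [same arc YR]
3. ∠VRY = 74°  [△YVR]
4. ∠RYS = 22°  [△YER]

∠RYS = 22°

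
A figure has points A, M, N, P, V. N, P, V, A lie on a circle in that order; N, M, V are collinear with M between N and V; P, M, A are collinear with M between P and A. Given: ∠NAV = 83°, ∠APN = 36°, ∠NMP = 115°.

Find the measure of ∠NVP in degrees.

1. ∠NPV = 97°  [cyclic NPVA, opposite ∠P+∠A]
2. ∠PNV = 29°  [△NMP]
3. ∠NVP = 54°  [△NPV]

∠NVP = 54°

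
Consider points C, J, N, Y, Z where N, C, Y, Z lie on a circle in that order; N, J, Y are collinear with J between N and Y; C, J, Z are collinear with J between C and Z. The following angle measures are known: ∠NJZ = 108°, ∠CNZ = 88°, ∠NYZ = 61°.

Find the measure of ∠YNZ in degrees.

1. ∠YJZ = 72°  [linear pair at J on NY]
2. ∠CYZ = 92°  [cyclic NCYZ, opposite ∠N+∠Y]
3. ∠CZY = 47°  [△YJZ]
4. ∠YCZ = 41°  [△CYZ]
5. ∠YNZ = 41°  [same arc YZ]

∠YNZ = 41°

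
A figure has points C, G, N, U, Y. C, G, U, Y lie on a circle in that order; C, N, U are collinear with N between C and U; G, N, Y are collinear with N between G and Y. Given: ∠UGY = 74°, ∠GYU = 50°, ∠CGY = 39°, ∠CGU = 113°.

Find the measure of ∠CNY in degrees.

1. ∠CUY = 39°  [same arc CY]
2. ∠UNY = 91°  [△UNY]
3. ∠CNY = 89°  [linear pair at N on CU]

∠CNY = 89°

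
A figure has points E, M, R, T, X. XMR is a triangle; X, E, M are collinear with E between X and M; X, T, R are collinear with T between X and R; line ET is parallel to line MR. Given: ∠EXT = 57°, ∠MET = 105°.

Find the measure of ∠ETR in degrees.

∠ETR = 132°

1. ∠TEX = 75°  [linear pair at E on XM]
2. ∠ETX = 48°  [△XET]
3. ∠ETR = 132°  [linear pair at T on XR]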